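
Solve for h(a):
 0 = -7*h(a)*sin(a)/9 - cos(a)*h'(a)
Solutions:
 h(a) = C1*cos(a)^(7/9)


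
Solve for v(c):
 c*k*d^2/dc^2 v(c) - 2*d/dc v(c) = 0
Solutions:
 v(c) = C1 + c^(((re(k) + 2)*re(k) + im(k)^2)/(re(k)^2 + im(k)^2))*(C2*sin(2*log(c)*Abs(im(k))/(re(k)^2 + im(k)^2)) + C3*cos(2*log(c)*im(k)/(re(k)^2 + im(k)^2)))


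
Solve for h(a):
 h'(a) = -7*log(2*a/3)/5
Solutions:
 h(a) = C1 - 7*a*log(a)/5 - 7*a*log(2)/5 + 7*a/5 + 7*a*log(3)/5


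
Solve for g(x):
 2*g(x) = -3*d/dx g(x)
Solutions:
 g(x) = C1*exp(-2*x/3)


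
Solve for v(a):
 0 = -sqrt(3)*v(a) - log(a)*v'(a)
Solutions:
 v(a) = C1*exp(-sqrt(3)*li(a))


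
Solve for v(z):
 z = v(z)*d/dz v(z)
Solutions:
 v(z) = -sqrt(C1 + z^2)
 v(z) = sqrt(C1 + z^2)


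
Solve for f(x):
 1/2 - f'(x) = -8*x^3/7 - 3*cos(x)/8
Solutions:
 f(x) = C1 + 2*x^4/7 + x/2 + 3*sin(x)/8


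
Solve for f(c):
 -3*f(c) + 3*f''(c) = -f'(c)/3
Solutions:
 f(c) = C1*exp(c*(-1 + 5*sqrt(13))/18) + C2*exp(-c*(1 + 5*sqrt(13))/18)


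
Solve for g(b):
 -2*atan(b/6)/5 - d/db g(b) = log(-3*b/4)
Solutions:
 g(b) = C1 - b*log(-b) - 2*b*atan(b/6)/5 - b*log(3) + b + 2*b*log(2) + 6*log(b^2 + 36)/5


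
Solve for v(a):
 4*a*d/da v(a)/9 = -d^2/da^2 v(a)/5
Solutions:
 v(a) = C1 + C2*erf(sqrt(10)*a/3)


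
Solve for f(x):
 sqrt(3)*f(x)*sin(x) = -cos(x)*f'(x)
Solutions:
 f(x) = C1*cos(x)^(sqrt(3))


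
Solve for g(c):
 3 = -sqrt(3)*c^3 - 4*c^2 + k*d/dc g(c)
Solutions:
 g(c) = C1 + sqrt(3)*c^4/(4*k) + 4*c^3/(3*k) + 3*c/k


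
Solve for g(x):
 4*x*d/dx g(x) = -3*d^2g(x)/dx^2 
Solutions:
 g(x) = C1 + C2*erf(sqrt(6)*x/3)


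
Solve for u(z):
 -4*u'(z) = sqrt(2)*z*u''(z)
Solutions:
 u(z) = C1 + C2*z^(1 - 2*sqrt(2))


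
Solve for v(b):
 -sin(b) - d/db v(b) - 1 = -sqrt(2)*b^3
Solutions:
 v(b) = C1 + sqrt(2)*b^4/4 - b + cos(b)


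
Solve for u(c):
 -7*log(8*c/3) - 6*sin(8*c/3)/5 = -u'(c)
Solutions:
 u(c) = C1 + 7*c*log(c) - 7*c*log(3) - 7*c + 21*c*log(2) - 9*cos(8*c/3)/20


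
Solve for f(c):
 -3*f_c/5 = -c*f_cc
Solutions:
 f(c) = C1 + C2*c^(8/5)


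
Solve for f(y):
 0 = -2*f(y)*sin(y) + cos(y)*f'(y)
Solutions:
 f(y) = C1/cos(y)^2


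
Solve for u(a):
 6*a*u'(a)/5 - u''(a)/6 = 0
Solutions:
 u(a) = C1 + C2*erfi(3*sqrt(10)*a/5)


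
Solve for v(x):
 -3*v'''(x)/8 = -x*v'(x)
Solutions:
 v(x) = C1 + Integral(C2*airyai(2*3^(2/3)*x/3) + C3*airybi(2*3^(2/3)*x/3), x)


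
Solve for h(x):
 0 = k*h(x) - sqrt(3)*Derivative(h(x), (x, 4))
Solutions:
 h(x) = C1*exp(-3^(7/8)*k^(1/4)*x/3) + C2*exp(3^(7/8)*k^(1/4)*x/3) + C3*exp(-3^(7/8)*I*k^(1/4)*x/3) + C4*exp(3^(7/8)*I*k^(1/4)*x/3)


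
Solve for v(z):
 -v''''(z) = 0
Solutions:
 v(z) = C1 + C2*z + C3*z^2 + C4*z^3


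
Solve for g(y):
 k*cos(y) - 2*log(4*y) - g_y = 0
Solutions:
 g(y) = C1 + k*sin(y) - 2*y*log(y) - 4*y*log(2) + 2*y


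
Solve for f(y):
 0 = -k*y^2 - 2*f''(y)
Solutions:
 f(y) = C1 + C2*y - k*y^4/24


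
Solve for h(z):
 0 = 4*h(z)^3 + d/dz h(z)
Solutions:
 h(z) = -sqrt(2)*sqrt(-1/(C1 - 4*z))/2
 h(z) = sqrt(2)*sqrt(-1/(C1 - 4*z))/2


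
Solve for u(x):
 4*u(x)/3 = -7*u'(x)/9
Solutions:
 u(x) = C1*exp(-12*x/7)


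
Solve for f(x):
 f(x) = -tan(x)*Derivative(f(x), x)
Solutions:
 f(x) = C1/sin(x)


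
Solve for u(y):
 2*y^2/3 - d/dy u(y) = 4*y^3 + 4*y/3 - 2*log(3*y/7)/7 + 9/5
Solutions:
 u(y) = C1 - y^4 + 2*y^3/9 - 2*y^2/3 + 2*y*log(y)/7 - 73*y/35 - 2*y*log(7)/7 + 2*y*log(3)/7


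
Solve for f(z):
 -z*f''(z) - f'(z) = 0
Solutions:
 f(z) = C1 + C2*log(z)


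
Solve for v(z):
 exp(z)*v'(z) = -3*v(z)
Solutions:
 v(z) = C1*exp(3*exp(-z))


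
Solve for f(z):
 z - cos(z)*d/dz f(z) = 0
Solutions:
 f(z) = C1 + Integral(z/cos(z), z)


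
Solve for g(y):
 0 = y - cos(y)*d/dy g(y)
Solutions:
 g(y) = C1 + Integral(y/cos(y), y)


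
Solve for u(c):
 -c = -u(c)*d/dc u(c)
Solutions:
 u(c) = -sqrt(C1 + c^2)
 u(c) = sqrt(C1 + c^2)


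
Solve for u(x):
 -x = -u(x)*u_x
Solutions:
 u(x) = -sqrt(C1 + x^2)
 u(x) = sqrt(C1 + x^2)


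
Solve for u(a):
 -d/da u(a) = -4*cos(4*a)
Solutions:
 u(a) = C1 + sin(4*a)


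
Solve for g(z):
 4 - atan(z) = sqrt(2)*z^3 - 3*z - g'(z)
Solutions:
 g(z) = C1 + sqrt(2)*z^4/4 - 3*z^2/2 + z*atan(z) - 4*z - log(z^2 + 1)/2


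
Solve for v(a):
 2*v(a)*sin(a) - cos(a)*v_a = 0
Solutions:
 v(a) = C1/cos(a)^2


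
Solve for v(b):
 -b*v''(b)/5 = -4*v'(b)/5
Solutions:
 v(b) = C1 + C2*b^5


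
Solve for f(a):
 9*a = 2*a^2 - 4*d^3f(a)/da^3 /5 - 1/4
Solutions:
 f(a) = C1 + C2*a + C3*a^2 + a^5/24 - 15*a^4/32 - 5*a^3/96


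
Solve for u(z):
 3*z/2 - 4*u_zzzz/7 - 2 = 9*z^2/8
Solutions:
 u(z) = C1 + C2*z + C3*z^2 + C4*z^3 - 7*z^6/1280 + 7*z^5/320 - 7*z^4/48


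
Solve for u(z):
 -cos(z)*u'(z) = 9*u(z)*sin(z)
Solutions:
 u(z) = C1*cos(z)^9


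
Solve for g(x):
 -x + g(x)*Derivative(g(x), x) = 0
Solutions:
 g(x) = -sqrt(C1 + x^2)
 g(x) = sqrt(C1 + x^2)


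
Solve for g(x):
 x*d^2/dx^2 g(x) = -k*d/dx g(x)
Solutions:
 g(x) = C1 + x^(1 - re(k))*(C2*sin(log(x)*Abs(im(k))) + C3*cos(log(x)*im(k)))


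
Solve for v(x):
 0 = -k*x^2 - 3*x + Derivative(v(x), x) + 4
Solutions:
 v(x) = C1 + k*x^3/3 + 3*x^2/2 - 4*x


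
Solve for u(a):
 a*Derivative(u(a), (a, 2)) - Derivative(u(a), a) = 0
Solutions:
 u(a) = C1 + C2*a^2


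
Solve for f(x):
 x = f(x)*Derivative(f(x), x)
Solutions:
 f(x) = -sqrt(C1 + x^2)
 f(x) = sqrt(C1 + x^2)


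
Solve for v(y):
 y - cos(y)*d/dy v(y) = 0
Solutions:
 v(y) = C1 + Integral(y/cos(y), y)


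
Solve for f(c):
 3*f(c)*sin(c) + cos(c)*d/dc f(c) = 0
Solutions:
 f(c) = C1*cos(c)^3


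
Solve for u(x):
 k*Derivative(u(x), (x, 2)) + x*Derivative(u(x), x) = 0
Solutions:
 u(x) = C1 + C2*sqrt(k)*erf(sqrt(2)*x*sqrt(1/k)/2)


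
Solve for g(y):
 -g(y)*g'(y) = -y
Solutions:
 g(y) = -sqrt(C1 + y^2)
 g(y) = sqrt(C1 + y^2)


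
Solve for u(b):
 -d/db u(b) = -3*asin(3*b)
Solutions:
 u(b) = C1 + 3*b*asin(3*b) + sqrt(1 - 9*b^2)


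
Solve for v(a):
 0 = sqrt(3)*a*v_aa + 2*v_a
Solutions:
 v(a) = C1 + C2*a^(1 - 2*sqrt(3)/3)


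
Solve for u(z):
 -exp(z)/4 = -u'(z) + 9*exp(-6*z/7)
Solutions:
 u(z) = C1 + exp(z)/4 - 21*exp(-6*z/7)/2


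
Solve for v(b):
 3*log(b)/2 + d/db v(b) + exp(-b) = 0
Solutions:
 v(b) = C1 - 3*b*log(b)/2 + 3*b/2 + exp(-b)


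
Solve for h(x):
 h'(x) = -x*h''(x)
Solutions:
 h(x) = C1 + C2*log(x)


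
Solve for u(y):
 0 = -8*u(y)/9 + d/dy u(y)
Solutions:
 u(y) = C1*exp(8*y/9)


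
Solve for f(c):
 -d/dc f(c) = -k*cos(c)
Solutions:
 f(c) = C1 + k*sin(c)


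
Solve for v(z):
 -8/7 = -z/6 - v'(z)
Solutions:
 v(z) = C1 - z^2/12 + 8*z/7


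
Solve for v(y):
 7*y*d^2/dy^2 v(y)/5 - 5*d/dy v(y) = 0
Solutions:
 v(y) = C1 + C2*y^(32/7)


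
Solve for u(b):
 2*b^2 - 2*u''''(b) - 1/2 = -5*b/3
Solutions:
 u(b) = C1 + C2*b + C3*b^2 + C4*b^3 + b^6/360 + b^5/144 - b^4/96


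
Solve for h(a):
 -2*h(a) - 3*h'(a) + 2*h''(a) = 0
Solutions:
 h(a) = C1*exp(-a/2) + C2*exp(2*a)


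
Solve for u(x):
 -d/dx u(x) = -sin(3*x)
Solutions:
 u(x) = C1 - cos(3*x)/3


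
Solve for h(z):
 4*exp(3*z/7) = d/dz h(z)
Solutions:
 h(z) = C1 + 28*exp(3*z/7)/3


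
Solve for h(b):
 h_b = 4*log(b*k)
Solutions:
 h(b) = C1 + 4*b*log(b*k) - 4*b


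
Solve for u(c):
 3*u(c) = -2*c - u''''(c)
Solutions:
 u(c) = -2*c/3 + (C1*sin(sqrt(2)*3^(1/4)*c/2) + C2*cos(sqrt(2)*3^(1/4)*c/2))*exp(-sqrt(2)*3^(1/4)*c/2) + (C3*sin(sqrt(2)*3^(1/4)*c/2) + C4*cos(sqrt(2)*3^(1/4)*c/2))*exp(sqrt(2)*3^(1/4)*c/2)


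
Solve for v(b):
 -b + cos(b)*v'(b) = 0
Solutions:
 v(b) = C1 + Integral(b/cos(b), b)


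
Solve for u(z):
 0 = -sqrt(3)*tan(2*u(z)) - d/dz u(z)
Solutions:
 u(z) = -asin(C1*exp(-2*sqrt(3)*z))/2 + pi/2
 u(z) = asin(C1*exp(-2*sqrt(3)*z))/2


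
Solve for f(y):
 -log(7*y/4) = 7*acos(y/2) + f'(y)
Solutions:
 f(y) = C1 - y*log(y) - 7*y*acos(y/2) - y*log(7) + y + 2*y*log(2) + 7*sqrt(4 - y^2)


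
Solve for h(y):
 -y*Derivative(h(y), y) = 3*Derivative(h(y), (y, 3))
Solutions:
 h(y) = C1 + Integral(C2*airyai(-3^(2/3)*y/3) + C3*airybi(-3^(2/3)*y/3), y)


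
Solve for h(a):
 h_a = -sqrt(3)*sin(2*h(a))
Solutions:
 h(a) = pi - acos((-C1 - exp(4*sqrt(3)*a))/(C1 - exp(4*sqrt(3)*a)))/2
 h(a) = acos((-C1 - exp(4*sqrt(3)*a))/(C1 - exp(4*sqrt(3)*a)))/2


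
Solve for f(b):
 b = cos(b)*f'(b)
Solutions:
 f(b) = C1 + Integral(b/cos(b), b)


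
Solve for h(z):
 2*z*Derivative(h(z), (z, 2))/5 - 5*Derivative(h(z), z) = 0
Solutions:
 h(z) = C1 + C2*z^(27/2)


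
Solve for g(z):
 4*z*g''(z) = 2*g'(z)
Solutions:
 g(z) = C1 + C2*z^(3/2)


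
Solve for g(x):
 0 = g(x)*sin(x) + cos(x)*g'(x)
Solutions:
 g(x) = C1*cos(x)


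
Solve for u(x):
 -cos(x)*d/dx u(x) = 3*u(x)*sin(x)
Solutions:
 u(x) = C1*cos(x)^3


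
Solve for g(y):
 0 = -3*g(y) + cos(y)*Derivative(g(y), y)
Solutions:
 g(y) = C1*(sin(y) + 1)^(3/2)/(sin(y) - 1)^(3/2)


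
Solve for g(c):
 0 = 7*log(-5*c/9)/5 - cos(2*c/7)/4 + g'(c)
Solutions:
 g(c) = C1 - 7*c*log(-c)/5 - 7*c*log(5)/5 + 7*c/5 + 14*c*log(3)/5 + 7*sin(2*c/7)/8


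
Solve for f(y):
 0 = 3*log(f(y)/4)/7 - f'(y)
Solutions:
 7*Integral(1/(-log(_y) + 2*log(2)), (_y, f(y)))/3 = C1 - y


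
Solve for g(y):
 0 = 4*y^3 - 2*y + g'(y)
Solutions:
 g(y) = C1 - y^4 + y^2


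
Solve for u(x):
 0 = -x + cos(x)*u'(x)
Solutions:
 u(x) = C1 + Integral(x/cos(x), x)


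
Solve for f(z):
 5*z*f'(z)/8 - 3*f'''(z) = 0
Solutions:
 f(z) = C1 + Integral(C2*airyai(3^(2/3)*5^(1/3)*z/6) + C3*airybi(3^(2/3)*5^(1/3)*z/6), z)


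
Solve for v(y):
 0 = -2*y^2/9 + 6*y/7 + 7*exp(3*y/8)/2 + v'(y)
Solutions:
 v(y) = C1 + 2*y^3/27 - 3*y^2/7 - 28*exp(3*y/8)/3


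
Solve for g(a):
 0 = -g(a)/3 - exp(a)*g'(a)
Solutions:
 g(a) = C1*exp(exp(-a)/3)


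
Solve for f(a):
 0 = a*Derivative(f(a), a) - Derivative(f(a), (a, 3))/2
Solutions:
 f(a) = C1 + Integral(C2*airyai(2^(1/3)*a) + C3*airybi(2^(1/3)*a), a)


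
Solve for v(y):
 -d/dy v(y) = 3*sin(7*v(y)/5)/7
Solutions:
 3*y/7 + 5*log(cos(7*v(y)/5) - 1)/14 - 5*log(cos(7*v(y)/5) + 1)/14 = C1


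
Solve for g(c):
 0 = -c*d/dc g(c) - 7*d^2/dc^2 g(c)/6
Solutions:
 g(c) = C1 + C2*erf(sqrt(21)*c/7)


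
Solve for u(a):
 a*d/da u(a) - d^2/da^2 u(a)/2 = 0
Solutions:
 u(a) = C1 + C2*erfi(a)


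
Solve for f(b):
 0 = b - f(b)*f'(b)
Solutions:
 f(b) = -sqrt(C1 + b^2)
 f(b) = sqrt(C1 + b^2)


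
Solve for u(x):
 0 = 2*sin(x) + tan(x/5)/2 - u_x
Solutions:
 u(x) = C1 - 5*log(cos(x/5))/2 - 2*cos(x)


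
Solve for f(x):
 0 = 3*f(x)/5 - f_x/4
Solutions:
 f(x) = C1*exp(12*x/5)


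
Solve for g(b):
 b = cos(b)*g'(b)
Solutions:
 g(b) = C1 + Integral(b/cos(b), b)


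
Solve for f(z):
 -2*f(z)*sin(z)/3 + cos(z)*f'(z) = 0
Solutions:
 f(z) = C1/cos(z)^(2/3)


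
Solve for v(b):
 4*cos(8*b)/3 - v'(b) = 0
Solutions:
 v(b) = C1 + sin(8*b)/6


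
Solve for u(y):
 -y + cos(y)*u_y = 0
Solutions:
 u(y) = C1 + Integral(y/cos(y), y)


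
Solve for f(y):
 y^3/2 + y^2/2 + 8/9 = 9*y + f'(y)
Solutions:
 f(y) = C1 + y^4/8 + y^3/6 - 9*y^2/2 + 8*y/9


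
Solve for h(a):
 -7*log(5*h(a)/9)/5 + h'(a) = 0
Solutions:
 5*Integral(1/(-log(_y) - log(5) + 2*log(3)), (_y, h(a)))/7 = C1 - a


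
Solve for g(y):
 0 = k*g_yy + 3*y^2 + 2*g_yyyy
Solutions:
 g(y) = C1 + C2*y + C3*exp(-sqrt(2)*y*sqrt(-k)/2) + C4*exp(sqrt(2)*y*sqrt(-k)/2) - y^4/(4*k) + 6*y^2/k^2


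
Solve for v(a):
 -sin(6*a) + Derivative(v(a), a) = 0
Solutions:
 v(a) = C1 - cos(6*a)/6


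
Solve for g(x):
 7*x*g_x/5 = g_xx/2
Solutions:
 g(x) = C1 + C2*erfi(sqrt(35)*x/5)


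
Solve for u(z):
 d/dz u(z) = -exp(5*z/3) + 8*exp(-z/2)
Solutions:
 u(z) = C1 - 3*exp(5*z/3)/5 - 16*exp(-z/2)


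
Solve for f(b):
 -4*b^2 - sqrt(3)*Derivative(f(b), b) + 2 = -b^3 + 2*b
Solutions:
 f(b) = C1 + sqrt(3)*b^4/12 - 4*sqrt(3)*b^3/9 - sqrt(3)*b^2/3 + 2*sqrt(3)*b/3


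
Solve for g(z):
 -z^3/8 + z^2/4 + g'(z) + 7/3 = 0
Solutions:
 g(z) = C1 + z^4/32 - z^3/12 - 7*z/3


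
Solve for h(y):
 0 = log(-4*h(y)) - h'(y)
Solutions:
 -Integral(1/(log(-_y) + 2*log(2)), (_y, h(y))) = C1 - y


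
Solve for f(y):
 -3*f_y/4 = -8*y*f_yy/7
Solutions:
 f(y) = C1 + C2*y^(53/32)


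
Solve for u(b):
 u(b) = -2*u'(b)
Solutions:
 u(b) = C1*exp(-b/2)


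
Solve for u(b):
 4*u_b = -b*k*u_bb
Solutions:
 u(b) = C1 + b^(((re(k) - 4)*re(k) + im(k)^2)/(re(k)^2 + im(k)^2))*(C2*sin(4*log(b)*Abs(im(k))/(re(k)^2 + im(k)^2)) + C3*cos(4*log(b)*im(k)/(re(k)^2 + im(k)^2)))


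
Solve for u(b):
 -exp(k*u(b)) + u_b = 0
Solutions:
 u(b) = Piecewise((log(-1/(C1*k + b*k))/k, Ne(k, 0)), (nan, True))
 u(b) = Piecewise((C1 + b, Eq(k, 0)), (nan, True))


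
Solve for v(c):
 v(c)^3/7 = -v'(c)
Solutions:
 v(c) = -sqrt(14)*sqrt(-1/(C1 - c))/2
 v(c) = sqrt(14)*sqrt(-1/(C1 - c))/2


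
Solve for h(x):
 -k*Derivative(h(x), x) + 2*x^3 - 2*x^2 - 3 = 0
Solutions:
 h(x) = C1 + x^4/(2*k) - 2*x^3/(3*k) - 3*x/k


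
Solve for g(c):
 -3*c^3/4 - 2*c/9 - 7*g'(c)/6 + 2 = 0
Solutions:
 g(c) = C1 - 9*c^4/56 - 2*c^2/21 + 12*c/7


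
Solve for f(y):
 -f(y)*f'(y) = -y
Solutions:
 f(y) = -sqrt(C1 + y^2)
 f(y) = sqrt(C1 + y^2)


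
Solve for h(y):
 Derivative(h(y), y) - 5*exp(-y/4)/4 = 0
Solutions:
 h(y) = C1 - 5*exp(-y/4)


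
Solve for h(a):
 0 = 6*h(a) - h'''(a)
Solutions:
 h(a) = C3*exp(6^(1/3)*a) + (C1*sin(2^(1/3)*3^(5/6)*a/2) + C2*cos(2^(1/3)*3^(5/6)*a/2))*exp(-6^(1/3)*a/2)


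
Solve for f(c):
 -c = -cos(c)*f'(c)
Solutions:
 f(c) = C1 + Integral(c/cos(c), c)


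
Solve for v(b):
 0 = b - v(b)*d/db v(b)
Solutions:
 v(b) = -sqrt(C1 + b^2)
 v(b) = sqrt(C1 + b^2)


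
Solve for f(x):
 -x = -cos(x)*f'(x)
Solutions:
 f(x) = C1 + Integral(x/cos(x), x)


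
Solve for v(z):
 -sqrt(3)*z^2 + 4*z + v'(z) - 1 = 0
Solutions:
 v(z) = C1 + sqrt(3)*z^3/3 - 2*z^2 + z


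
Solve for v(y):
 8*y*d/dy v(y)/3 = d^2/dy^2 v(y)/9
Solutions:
 v(y) = C1 + C2*erfi(2*sqrt(3)*y)


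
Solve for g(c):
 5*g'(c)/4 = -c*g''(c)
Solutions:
 g(c) = C1 + C2/c^(1/4)


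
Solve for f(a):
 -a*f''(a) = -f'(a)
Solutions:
 f(a) = C1 + C2*a^2


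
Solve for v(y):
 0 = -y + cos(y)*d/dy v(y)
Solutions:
 v(y) = C1 + Integral(y/cos(y), y)


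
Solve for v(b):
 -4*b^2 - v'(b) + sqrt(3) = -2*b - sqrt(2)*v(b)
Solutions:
 v(b) = C1*exp(sqrt(2)*b) + 2*sqrt(2)*b^2 - sqrt(2)*b + 4*b - sqrt(6)/2 - 1 + 2*sqrt(2)


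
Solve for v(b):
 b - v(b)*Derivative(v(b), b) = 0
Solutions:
 v(b) = -sqrt(C1 + b^2)
 v(b) = sqrt(C1 + b^2)


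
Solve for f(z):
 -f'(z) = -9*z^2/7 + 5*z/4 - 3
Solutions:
 f(z) = C1 + 3*z^3/7 - 5*z^2/8 + 3*z


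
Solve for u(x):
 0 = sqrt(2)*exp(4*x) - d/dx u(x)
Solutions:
 u(x) = C1 + sqrt(2)*exp(4*x)/4


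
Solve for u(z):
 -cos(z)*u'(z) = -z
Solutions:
 u(z) = C1 + Integral(z/cos(z), z)


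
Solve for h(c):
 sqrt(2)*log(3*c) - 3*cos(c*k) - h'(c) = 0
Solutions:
 h(c) = C1 + sqrt(2)*c*(log(c) - 1) + sqrt(2)*c*log(3) - 3*Piecewise((sin(c*k)/k, Ne(k, 0)), (c, True))


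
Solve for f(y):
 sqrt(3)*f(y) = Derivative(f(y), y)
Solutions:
 f(y) = C1*exp(sqrt(3)*y)


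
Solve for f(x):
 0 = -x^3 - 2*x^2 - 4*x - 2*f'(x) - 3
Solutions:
 f(x) = C1 - x^4/8 - x^3/3 - x^2 - 3*x/2


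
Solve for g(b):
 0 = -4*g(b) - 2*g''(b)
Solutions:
 g(b) = C1*sin(sqrt(2)*b) + C2*cos(sqrt(2)*b)


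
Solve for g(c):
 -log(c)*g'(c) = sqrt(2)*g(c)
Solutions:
 g(c) = C1*exp(-sqrt(2)*li(c))


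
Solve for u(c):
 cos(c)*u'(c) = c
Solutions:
 u(c) = C1 + Integral(c/cos(c), c)


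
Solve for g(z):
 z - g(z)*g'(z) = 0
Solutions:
 g(z) = -sqrt(C1 + z^2)
 g(z) = sqrt(C1 + z^2)


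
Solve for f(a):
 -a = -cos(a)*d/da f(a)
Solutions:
 f(a) = C1 + Integral(a/cos(a), a)


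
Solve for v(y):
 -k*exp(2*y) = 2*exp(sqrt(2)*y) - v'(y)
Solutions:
 v(y) = C1 + k*exp(2*y)/2 + sqrt(2)*exp(sqrt(2)*y)


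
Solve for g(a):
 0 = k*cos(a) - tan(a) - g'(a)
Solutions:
 g(a) = C1 + k*sin(a) + log(cos(a))


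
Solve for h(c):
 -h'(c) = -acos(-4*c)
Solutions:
 h(c) = C1 + c*acos(-4*c) + sqrt(1 - 16*c^2)/4


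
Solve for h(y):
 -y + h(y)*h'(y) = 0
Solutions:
 h(y) = -sqrt(C1 + y^2)
 h(y) = sqrt(C1 + y^2)


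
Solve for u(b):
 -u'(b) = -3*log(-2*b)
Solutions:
 u(b) = C1 + 3*b*log(-b) + 3*b*(-1 + log(2))


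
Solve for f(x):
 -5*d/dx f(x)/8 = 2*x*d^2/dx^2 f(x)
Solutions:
 f(x) = C1 + C2*x^(11/16)


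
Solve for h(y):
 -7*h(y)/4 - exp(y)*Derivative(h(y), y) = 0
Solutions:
 h(y) = C1*exp(7*exp(-y)/4)


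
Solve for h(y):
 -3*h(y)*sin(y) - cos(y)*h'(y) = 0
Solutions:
 h(y) = C1*cos(y)^3


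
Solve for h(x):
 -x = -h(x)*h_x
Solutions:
 h(x) = -sqrt(C1 + x^2)
 h(x) = sqrt(C1 + x^2)


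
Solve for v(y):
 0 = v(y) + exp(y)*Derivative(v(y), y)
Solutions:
 v(y) = C1*exp(exp(-y))


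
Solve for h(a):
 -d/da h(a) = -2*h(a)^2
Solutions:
 h(a) = -1/(C1 + 2*a)


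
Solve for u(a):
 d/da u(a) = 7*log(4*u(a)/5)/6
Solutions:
 -6*Integral(1/(log(_y) - log(5) + 2*log(2)), (_y, u(a)))/7 = C1 - a


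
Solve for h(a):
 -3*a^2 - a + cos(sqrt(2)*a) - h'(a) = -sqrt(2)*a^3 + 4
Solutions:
 h(a) = C1 + sqrt(2)*a^4/4 - a^3 - a^2/2 - 4*a + sqrt(2)*sin(sqrt(2)*a)/2


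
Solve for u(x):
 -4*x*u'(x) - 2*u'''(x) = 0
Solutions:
 u(x) = C1 + Integral(C2*airyai(-2^(1/3)*x) + C3*airybi(-2^(1/3)*x), x)


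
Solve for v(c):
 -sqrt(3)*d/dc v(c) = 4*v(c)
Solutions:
 v(c) = C1*exp(-4*sqrt(3)*c/3)


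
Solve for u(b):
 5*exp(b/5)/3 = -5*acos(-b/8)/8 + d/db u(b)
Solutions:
 u(b) = C1 + 5*b*acos(-b/8)/8 + 5*sqrt(64 - b^2)/8 + 25*exp(b/5)/3


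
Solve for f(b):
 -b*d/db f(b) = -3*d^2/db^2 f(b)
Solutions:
 f(b) = C1 + C2*erfi(sqrt(6)*b/6)


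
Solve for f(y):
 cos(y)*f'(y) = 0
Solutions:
 f(y) = C1


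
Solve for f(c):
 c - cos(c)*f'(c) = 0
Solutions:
 f(c) = C1 + Integral(c/cos(c), c)


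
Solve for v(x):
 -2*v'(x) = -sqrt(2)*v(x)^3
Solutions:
 v(x) = -sqrt(-1/(C1 + sqrt(2)*x))
 v(x) = sqrt(-1/(C1 + sqrt(2)*x))


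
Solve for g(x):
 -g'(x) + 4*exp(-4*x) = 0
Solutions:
 g(x) = C1 - exp(-4*x)


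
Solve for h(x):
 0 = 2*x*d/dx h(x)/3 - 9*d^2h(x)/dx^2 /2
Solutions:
 h(x) = C1 + C2*erfi(sqrt(6)*x/9)


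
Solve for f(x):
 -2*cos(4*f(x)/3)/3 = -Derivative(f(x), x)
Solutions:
 -2*x/3 - 3*log(sin(4*f(x)/3) - 1)/8 + 3*log(sin(4*f(x)/3) + 1)/8 = C1


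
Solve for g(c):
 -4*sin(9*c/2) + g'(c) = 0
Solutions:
 g(c) = C1 - 8*cos(9*c/2)/9


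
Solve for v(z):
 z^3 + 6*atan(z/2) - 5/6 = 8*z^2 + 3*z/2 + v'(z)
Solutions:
 v(z) = C1 + z^4/4 - 8*z^3/3 - 3*z^2/4 + 6*z*atan(z/2) - 5*z/6 - 6*log(z^2 + 4)


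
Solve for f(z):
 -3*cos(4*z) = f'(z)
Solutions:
 f(z) = C1 - 3*sin(4*z)/4


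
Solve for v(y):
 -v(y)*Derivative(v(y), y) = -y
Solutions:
 v(y) = -sqrt(C1 + y^2)
 v(y) = sqrt(C1 + y^2)


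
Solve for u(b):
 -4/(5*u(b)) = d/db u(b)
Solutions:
 u(b) = -sqrt(C1 - 40*b)/5
 u(b) = sqrt(C1 - 40*b)/5


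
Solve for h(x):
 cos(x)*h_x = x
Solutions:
 h(x) = C1 + Integral(x/cos(x), x)


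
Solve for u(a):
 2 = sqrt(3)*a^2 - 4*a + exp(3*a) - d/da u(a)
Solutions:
 u(a) = C1 + sqrt(3)*a^3/3 - 2*a^2 - 2*a + exp(3*a)/3


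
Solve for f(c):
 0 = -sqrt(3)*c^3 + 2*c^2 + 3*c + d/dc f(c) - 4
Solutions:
 f(c) = C1 + sqrt(3)*c^4/4 - 2*c^3/3 - 3*c^2/2 + 4*c


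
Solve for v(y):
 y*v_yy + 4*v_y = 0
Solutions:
 v(y) = C1 + C2/y^3


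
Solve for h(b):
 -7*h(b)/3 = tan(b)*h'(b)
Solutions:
 h(b) = C1/sin(b)^(7/3)


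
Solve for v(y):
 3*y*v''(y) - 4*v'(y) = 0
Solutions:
 v(y) = C1 + C2*y^(7/3)


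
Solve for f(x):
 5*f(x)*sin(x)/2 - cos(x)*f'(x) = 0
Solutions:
 f(x) = C1/cos(x)^(5/2)


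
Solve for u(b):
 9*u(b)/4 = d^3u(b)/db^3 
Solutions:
 u(b) = C3*exp(2^(1/3)*3^(2/3)*b/2) + (C1*sin(3*2^(1/3)*3^(1/6)*b/4) + C2*cos(3*2^(1/3)*3^(1/6)*b/4))*exp(-2^(1/3)*3^(2/3)*b/4)


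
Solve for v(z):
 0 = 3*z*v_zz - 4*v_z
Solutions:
 v(z) = C1 + C2*z^(7/3)


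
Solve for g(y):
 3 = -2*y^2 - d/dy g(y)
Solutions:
 g(y) = C1 - 2*y^3/3 - 3*y


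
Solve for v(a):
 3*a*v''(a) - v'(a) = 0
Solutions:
 v(a) = C1 + C2*a^(4/3)


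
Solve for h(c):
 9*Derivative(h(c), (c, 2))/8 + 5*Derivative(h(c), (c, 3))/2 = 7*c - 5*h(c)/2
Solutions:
 h(c) = C1*exp(c*(-6 + 9/(40*sqrt(10135) + 4027)^(1/3) + (40*sqrt(10135) + 4027)^(1/3))/40)*sin(sqrt(3)*c*(-(40*sqrt(10135) + 4027)^(1/3) + 9/(40*sqrt(10135) + 4027)^(1/3))/40) + C2*exp(c*(-6 + 9/(40*sqrt(10135) + 4027)^(1/3) + (40*sqrt(10135) + 4027)^(1/3))/40)*cos(sqrt(3)*c*(-(40*sqrt(10135) + 4027)^(1/3) + 9/(40*sqrt(10135) + 4027)^(1/3))/40) + C3*exp(-c*(9/(40*sqrt(10135) + 4027)^(1/3) + 3 + (40*sqrt(10135) + 4027)^(1/3))/20) + 14*c/5


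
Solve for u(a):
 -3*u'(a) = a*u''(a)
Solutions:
 u(a) = C1 + C2/a^2


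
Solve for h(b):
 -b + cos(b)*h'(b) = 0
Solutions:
 h(b) = C1 + Integral(b/cos(b), b)


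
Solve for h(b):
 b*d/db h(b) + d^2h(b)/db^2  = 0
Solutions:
 h(b) = C1 + C2*erf(sqrt(2)*b/2)


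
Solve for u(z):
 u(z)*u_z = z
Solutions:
 u(z) = -sqrt(C1 + z^2)
 u(z) = sqrt(C1 + z^2)


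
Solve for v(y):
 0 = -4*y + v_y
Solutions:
 v(y) = C1 + 2*y^2


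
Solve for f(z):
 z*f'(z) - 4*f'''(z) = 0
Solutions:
 f(z) = C1 + Integral(C2*airyai(2^(1/3)*z/2) + C3*airybi(2^(1/3)*z/2), z)


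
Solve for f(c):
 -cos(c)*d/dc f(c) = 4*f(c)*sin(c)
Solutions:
 f(c) = C1*cos(c)^4


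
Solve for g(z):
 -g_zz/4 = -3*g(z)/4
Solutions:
 g(z) = C1*exp(-sqrt(3)*z) + C2*exp(sqrt(3)*z)


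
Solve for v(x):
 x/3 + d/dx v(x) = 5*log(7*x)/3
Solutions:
 v(x) = C1 - x^2/6 + 5*x*log(x)/3 - 5*x/3 + 5*x*log(7)/3


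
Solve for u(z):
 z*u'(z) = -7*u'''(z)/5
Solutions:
 u(z) = C1 + Integral(C2*airyai(-5^(1/3)*7^(2/3)*z/7) + C3*airybi(-5^(1/3)*7^(2/3)*z/7), z)


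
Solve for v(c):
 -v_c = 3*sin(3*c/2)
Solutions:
 v(c) = C1 + 2*cos(3*c/2)


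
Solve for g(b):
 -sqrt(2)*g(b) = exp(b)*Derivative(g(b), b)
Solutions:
 g(b) = C1*exp(sqrt(2)*exp(-b))


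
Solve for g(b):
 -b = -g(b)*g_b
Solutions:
 g(b) = -sqrt(C1 + b^2)
 g(b) = sqrt(C1 + b^2)


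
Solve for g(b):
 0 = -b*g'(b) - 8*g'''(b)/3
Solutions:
 g(b) = C1 + Integral(C2*airyai(-3^(1/3)*b/2) + C3*airybi(-3^(1/3)*b/2), b)


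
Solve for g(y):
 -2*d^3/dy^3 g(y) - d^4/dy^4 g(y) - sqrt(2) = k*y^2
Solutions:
 g(y) = C1 + C2*y + C3*y^2 + C4*exp(-2*y) - k*y^5/120 + k*y^4/48 + y^3*(-k - 2*sqrt(2))/24


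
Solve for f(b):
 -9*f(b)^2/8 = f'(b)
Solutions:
 f(b) = 8/(C1 + 9*b)


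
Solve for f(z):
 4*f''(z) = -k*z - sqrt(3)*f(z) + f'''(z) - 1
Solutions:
 f(z) = C1*exp(z*(-2^(2/3)*(27*sqrt(3) + sqrt(-16384 + (27*sqrt(3) + 128)^2) + 128)^(1/3) - 32*2^(1/3)/(27*sqrt(3) + sqrt(-16384 + (27*sqrt(3) + 128)^2) + 128)^(1/3) + 16)/12)*sin(2^(1/3)*sqrt(3)*z*(-2^(1/3)*(27*sqrt(3) + sqrt(-16384 + 729*(-128/27 - sqrt(3))^2) + 128)^(1/3) + 32/(27*sqrt(3) + sqrt(-16384 + 729*(-128/27 - sqrt(3))^2) + 128)^(1/3))/12) + C2*exp(z*(-2^(2/3)*(27*sqrt(3) + sqrt(-16384 + (27*sqrt(3) + 128)^2) + 128)^(1/3) - 32*2^(1/3)/(27*sqrt(3) + sqrt(-16384 + (27*sqrt(3) + 128)^2) + 128)^(1/3) + 16)/12)*cos(2^(1/3)*sqrt(3)*z*(-2^(1/3)*(27*sqrt(3) + sqrt(-16384 + 729*(-128/27 - sqrt(3))^2) + 128)^(1/3) + 32/(27*sqrt(3) + sqrt(-16384 + 729*(-128/27 - sqrt(3))^2) + 128)^(1/3))/12) + C3*exp(z*(32*2^(1/3)/(27*sqrt(3) + sqrt(-16384 + (27*sqrt(3) + 128)^2) + 128)^(1/3) + 8 + 2^(2/3)*(27*sqrt(3) + sqrt(-16384 + (27*sqrt(3) + 128)^2) + 128)^(1/3))/6) - sqrt(3)*k*z/3 - sqrt(3)/3


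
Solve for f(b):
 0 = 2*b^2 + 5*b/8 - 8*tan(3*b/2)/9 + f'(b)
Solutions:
 f(b) = C1 - 2*b^3/3 - 5*b^2/16 - 16*log(cos(3*b/2))/27


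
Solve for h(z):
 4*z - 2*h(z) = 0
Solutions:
 h(z) = 2*z


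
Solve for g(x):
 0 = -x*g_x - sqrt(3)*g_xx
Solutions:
 g(x) = C1 + C2*erf(sqrt(2)*3^(3/4)*x/6)


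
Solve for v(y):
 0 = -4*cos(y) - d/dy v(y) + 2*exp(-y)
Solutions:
 v(y) = C1 - 4*sin(y) - 2*exp(-y)


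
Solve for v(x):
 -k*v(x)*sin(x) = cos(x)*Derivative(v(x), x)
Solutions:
 v(x) = C1*exp(k*log(cos(x)))


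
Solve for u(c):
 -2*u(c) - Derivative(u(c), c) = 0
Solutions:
 u(c) = C1*exp(-2*c)


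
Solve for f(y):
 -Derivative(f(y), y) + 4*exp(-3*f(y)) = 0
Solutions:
 f(y) = log(C1 + 12*y)/3
 f(y) = log((-3^(1/3) - 3^(5/6)*I)*(C1 + 4*y)^(1/3)/2)
 f(y) = log((-3^(1/3) + 3^(5/6)*I)*(C1 + 4*y)^(1/3)/2)


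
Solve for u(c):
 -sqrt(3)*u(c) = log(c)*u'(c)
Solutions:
 u(c) = C1*exp(-sqrt(3)*li(c))


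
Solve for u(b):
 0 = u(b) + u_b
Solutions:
 u(b) = C1*exp(-b)


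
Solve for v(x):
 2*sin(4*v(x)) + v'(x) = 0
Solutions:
 v(x) = -acos((-C1 - exp(16*x))/(C1 - exp(16*x)))/4 + pi/2
 v(x) = acos((-C1 - exp(16*x))/(C1 - exp(16*x)))/4


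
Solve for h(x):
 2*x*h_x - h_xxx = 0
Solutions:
 h(x) = C1 + Integral(C2*airyai(2^(1/3)*x) + C3*airybi(2^(1/3)*x), x)


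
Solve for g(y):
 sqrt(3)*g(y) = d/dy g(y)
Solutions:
 g(y) = C1*exp(sqrt(3)*y)


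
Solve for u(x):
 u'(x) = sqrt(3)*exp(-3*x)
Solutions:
 u(x) = C1 - sqrt(3)*exp(-3*x)/3


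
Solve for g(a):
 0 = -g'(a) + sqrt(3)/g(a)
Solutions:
 g(a) = -sqrt(C1 + 2*sqrt(3)*a)
 g(a) = sqrt(C1 + 2*sqrt(3)*a)


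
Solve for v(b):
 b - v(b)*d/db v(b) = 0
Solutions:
 v(b) = -sqrt(C1 + b^2)
 v(b) = sqrt(C1 + b^2)


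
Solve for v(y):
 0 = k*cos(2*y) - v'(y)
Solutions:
 v(y) = C1 + k*sin(2*y)/2


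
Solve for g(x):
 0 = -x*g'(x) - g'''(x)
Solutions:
 g(x) = C1 + Integral(C2*airyai(-x) + C3*airybi(-x), x)


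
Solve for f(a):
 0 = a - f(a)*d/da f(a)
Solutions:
 f(a) = -sqrt(C1 + a^2)
 f(a) = sqrt(C1 + a^2)


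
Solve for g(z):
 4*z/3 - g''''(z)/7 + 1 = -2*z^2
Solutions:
 g(z) = C1 + C2*z + C3*z^2 + C4*z^3 + 7*z^6/180 + 7*z^5/90 + 7*z^4/24


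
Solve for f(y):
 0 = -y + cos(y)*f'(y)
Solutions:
 f(y) = C1 + Integral(y/cos(y), y)


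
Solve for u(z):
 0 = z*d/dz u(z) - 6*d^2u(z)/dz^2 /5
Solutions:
 u(z) = C1 + C2*erfi(sqrt(15)*z/6)


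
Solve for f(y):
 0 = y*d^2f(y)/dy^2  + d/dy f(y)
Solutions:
 f(y) = C1 + C2*log(y)


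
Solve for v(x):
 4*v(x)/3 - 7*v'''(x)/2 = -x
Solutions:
 v(x) = C3*exp(2*21^(2/3)*x/21) - 3*x/4 + (C1*sin(3^(1/6)*7^(2/3)*x/7) + C2*cos(3^(1/6)*7^(2/3)*x/7))*exp(-21^(2/3)*x/21)


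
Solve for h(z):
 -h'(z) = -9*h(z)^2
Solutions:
 h(z) = -1/(C1 + 9*z)


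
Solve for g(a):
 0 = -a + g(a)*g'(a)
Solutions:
 g(a) = -sqrt(C1 + a^2)
 g(a) = sqrt(C1 + a^2)


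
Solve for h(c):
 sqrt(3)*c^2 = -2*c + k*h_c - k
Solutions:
 h(c) = C1 + sqrt(3)*c^3/(3*k) + c^2/k + c


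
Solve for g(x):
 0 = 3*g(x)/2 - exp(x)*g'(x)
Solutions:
 g(x) = C1*exp(-3*exp(-x)/2)


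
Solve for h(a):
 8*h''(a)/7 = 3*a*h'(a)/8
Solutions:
 h(a) = C1 + C2*erfi(sqrt(42)*a/16)


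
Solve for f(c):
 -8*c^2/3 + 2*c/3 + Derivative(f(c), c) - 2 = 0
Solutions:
 f(c) = C1 + 8*c^3/9 - c^2/3 + 2*c


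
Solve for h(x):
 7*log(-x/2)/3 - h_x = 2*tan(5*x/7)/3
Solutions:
 h(x) = C1 + 7*x*log(-x)/3 - 7*x/3 - 7*x*log(2)/3 + 14*log(cos(5*x/7))/15


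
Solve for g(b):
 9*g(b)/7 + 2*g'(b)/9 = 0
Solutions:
 g(b) = C1*exp(-81*b/14)


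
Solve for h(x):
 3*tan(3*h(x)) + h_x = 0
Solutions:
 h(x) = -asin(C1*exp(-9*x))/3 + pi/3
 h(x) = asin(C1*exp(-9*x))/3


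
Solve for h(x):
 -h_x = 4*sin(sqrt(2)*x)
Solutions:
 h(x) = C1 + 2*sqrt(2)*cos(sqrt(2)*x)


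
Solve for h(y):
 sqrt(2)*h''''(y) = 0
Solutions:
 h(y) = C1 + C2*y + C3*y^2 + C4*y^3


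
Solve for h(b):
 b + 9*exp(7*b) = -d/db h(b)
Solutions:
 h(b) = C1 - b^2/2 - 9*exp(7*b)/7


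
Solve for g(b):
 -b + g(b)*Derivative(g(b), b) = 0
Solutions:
 g(b) = -sqrt(C1 + b^2)
 g(b) = sqrt(C1 + b^2)


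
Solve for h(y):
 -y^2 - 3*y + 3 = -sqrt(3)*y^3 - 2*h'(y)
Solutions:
 h(y) = C1 - sqrt(3)*y^4/8 + y^3/6 + 3*y^2/4 - 3*y/2


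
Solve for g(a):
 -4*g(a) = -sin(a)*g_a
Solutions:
 g(a) = C1*(cos(a)^2 - 2*cos(a) + 1)/(cos(a)^2 + 2*cos(a) + 1)


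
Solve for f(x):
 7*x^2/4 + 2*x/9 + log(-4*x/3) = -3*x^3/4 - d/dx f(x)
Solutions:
 f(x) = C1 - 3*x^4/16 - 7*x^3/12 - x^2/9 - x*log(-x) + x*(-2*log(2) + 1 + log(3))


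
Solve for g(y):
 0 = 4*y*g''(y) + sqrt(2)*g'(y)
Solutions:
 g(y) = C1 + C2*y^(1 - sqrt(2)/4)


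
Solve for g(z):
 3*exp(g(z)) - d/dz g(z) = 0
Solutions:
 g(z) = log(-1/(C1 + 3*z))


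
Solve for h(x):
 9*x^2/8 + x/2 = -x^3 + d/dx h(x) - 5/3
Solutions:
 h(x) = C1 + x^4/4 + 3*x^3/8 + x^2/4 + 5*x/3


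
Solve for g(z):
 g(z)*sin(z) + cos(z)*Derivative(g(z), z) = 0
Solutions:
 g(z) = C1*cos(z)


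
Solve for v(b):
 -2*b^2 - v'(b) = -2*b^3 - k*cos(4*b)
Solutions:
 v(b) = C1 + b^4/2 - 2*b^3/3 + k*sin(4*b)/4


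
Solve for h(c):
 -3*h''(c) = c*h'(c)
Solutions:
 h(c) = C1 + C2*erf(sqrt(6)*c/6)


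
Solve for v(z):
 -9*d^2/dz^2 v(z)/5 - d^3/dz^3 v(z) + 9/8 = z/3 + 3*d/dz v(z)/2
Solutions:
 v(z) = C1 - z^2/9 + 61*z/60 + (C2*sin(sqrt(69)*z/10) + C3*cos(sqrt(69)*z/10))*exp(-9*z/10)


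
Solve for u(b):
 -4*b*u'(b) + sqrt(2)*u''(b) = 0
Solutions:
 u(b) = C1 + C2*erfi(2^(1/4)*b)


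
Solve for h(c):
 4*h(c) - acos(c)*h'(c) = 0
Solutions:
 h(c) = C1*exp(4*Integral(1/acos(c), c))


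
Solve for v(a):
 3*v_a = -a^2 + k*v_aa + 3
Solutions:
 v(a) = C1 + C2*exp(3*a/k) - a^3/9 - a^2*k/9 - 2*a*k^2/27 + a


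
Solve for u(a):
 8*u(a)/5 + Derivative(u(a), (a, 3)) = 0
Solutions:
 u(a) = C3*exp(-2*5^(2/3)*a/5) + (C1*sin(sqrt(3)*5^(2/3)*a/5) + C2*cos(sqrt(3)*5^(2/3)*a/5))*exp(5^(2/3)*a/5)


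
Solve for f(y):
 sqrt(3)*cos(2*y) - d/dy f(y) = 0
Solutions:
 f(y) = C1 + sqrt(3)*sin(2*y)/2


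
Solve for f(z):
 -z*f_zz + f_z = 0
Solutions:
 f(z) = C1 + C2*z^2


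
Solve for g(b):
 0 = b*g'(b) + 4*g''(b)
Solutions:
 g(b) = C1 + C2*erf(sqrt(2)*b/4)


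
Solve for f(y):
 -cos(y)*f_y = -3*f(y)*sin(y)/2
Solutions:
 f(y) = C1/cos(y)^(3/2)


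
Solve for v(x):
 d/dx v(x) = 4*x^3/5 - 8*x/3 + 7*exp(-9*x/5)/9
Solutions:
 v(x) = C1 + x^4/5 - 4*x^2/3 - 35*exp(-9*x/5)/81


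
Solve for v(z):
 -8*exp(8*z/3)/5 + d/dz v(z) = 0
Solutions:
 v(z) = C1 + 3*exp(8*z/3)/5


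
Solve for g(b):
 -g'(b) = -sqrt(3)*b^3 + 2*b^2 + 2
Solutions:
 g(b) = C1 + sqrt(3)*b^4/4 - 2*b^3/3 - 2*b


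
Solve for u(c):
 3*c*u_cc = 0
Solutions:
 u(c) = C1 + C2*c


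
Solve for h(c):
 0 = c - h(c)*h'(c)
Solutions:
 h(c) = -sqrt(C1 + c^2)
 h(c) = sqrt(C1 + c^2)


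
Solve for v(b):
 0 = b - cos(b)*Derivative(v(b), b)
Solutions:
 v(b) = C1 + Integral(b/cos(b), b)


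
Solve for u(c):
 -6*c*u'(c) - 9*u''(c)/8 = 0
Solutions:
 u(c) = C1 + C2*erf(2*sqrt(6)*c/3)


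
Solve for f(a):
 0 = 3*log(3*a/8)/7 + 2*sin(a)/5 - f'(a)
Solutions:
 f(a) = C1 + 3*a*log(a)/7 - 9*a*log(2)/7 - 3*a/7 + 3*a*log(3)/7 - 2*cos(a)/5


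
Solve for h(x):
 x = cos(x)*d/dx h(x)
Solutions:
 h(x) = C1 + Integral(x/cos(x), x)


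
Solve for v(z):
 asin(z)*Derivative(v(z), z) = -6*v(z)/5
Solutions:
 v(z) = C1*exp(-6*Integral(1/asin(z), z)/5)


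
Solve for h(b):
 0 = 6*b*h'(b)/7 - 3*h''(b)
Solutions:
 h(b) = C1 + C2*erfi(sqrt(7)*b/7)


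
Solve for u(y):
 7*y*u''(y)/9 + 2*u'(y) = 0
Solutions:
 u(y) = C1 + C2/y^(11/7)


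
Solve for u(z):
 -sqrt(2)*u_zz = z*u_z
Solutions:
 u(z) = C1 + C2*erf(2^(1/4)*z/2)


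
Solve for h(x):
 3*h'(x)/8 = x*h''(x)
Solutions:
 h(x) = C1 + C2*x^(11/8)


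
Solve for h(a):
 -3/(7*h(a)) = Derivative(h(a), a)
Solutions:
 h(a) = -sqrt(C1 - 42*a)/7
 h(a) = sqrt(C1 - 42*a)/7


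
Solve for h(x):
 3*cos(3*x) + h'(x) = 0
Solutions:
 h(x) = C1 - sin(3*x)


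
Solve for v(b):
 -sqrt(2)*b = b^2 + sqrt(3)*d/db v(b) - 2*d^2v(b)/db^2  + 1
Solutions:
 v(b) = C1 + C2*exp(sqrt(3)*b/2) - sqrt(3)*b^3/9 - 2*b^2/3 - sqrt(6)*b^2/6 - 11*sqrt(3)*b/9 - 2*sqrt(2)*b/3


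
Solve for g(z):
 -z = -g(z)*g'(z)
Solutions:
 g(z) = -sqrt(C1 + z^2)
 g(z) = sqrt(C1 + z^2)


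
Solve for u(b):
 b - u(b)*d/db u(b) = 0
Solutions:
 u(b) = -sqrt(C1 + b^2)
 u(b) = sqrt(C1 + b^2)


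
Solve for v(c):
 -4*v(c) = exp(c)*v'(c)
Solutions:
 v(c) = C1*exp(4*exp(-c))


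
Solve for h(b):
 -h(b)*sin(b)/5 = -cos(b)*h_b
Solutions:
 h(b) = C1/cos(b)^(1/5)


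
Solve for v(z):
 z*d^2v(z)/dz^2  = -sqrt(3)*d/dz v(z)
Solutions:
 v(z) = C1 + C2*z^(1 - sqrt(3))


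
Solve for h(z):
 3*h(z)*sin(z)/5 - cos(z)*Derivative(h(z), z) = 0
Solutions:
 h(z) = C1/cos(z)^(3/5)


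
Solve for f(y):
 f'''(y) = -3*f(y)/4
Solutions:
 f(y) = C3*exp(-6^(1/3)*y/2) + (C1*sin(2^(1/3)*3^(5/6)*y/4) + C2*cos(2^(1/3)*3^(5/6)*y/4))*exp(6^(1/3)*y/4)


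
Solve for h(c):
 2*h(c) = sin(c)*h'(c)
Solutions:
 h(c) = C1*(cos(c) - 1)/(cos(c) + 1)


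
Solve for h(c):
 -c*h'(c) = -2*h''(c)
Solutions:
 h(c) = C1 + C2*erfi(c/2)


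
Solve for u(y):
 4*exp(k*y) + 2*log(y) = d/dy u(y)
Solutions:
 u(y) = C1 + 2*y*log(y) - 2*y + Piecewise((4*exp(k*y)/k, Ne(k, 0)), (4*y, True))


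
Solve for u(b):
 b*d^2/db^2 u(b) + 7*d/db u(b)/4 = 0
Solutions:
 u(b) = C1 + C2/b^(3/4)


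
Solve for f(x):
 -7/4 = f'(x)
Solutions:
 f(x) = C1 - 7*x/4


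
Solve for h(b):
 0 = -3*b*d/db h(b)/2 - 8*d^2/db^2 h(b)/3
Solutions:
 h(b) = C1 + C2*erf(3*sqrt(2)*b/8)


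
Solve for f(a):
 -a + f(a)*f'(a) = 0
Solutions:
 f(a) = -sqrt(C1 + a^2)
 f(a) = sqrt(C1 + a^2)


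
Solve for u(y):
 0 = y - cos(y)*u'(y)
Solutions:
 u(y) = C1 + Integral(y/cos(y), y)


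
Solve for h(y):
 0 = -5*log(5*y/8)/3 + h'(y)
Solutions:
 h(y) = C1 + 5*y*log(y)/3 - 5*y*log(2) - 5*y/3 + 5*y*log(5)/3


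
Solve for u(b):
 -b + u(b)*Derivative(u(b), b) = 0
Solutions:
 u(b) = -sqrt(C1 + b^2)
 u(b) = sqrt(C1 + b^2)


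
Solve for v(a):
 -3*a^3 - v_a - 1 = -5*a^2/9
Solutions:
 v(a) = C1 - 3*a^4/4 + 5*a^3/27 - a


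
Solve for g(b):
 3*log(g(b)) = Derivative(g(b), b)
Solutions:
 li(g(b)) = C1 + 3*b


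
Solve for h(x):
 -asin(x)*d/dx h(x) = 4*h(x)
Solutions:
 h(x) = C1*exp(-4*Integral(1/asin(x), x))


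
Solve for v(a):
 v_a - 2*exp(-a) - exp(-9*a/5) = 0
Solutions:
 v(a) = C1 - 2*exp(-a) - 5*exp(-9*a/5)/9


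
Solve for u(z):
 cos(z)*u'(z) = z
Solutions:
 u(z) = C1 + Integral(z/cos(z), z)


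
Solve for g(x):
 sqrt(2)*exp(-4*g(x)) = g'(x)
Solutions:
 g(x) = log(-I*(C1 + 4*sqrt(2)*x)^(1/4))
 g(x) = log(I*(C1 + 4*sqrt(2)*x)^(1/4))
 g(x) = log(-(C1 + 4*sqrt(2)*x)^(1/4))
 g(x) = log(C1 + 4*sqrt(2)*x)/4


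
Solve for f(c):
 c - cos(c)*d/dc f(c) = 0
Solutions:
 f(c) = C1 + Integral(c/cos(c), c)


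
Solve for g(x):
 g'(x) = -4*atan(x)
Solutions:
 g(x) = C1 - 4*x*atan(x) + 2*log(x^2 + 1)


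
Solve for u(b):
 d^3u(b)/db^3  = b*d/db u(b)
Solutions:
 u(b) = C1 + Integral(C2*airyai(b) + C3*airybi(b), b)


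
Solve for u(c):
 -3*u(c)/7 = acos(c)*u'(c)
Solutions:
 u(c) = C1*exp(-3*Integral(1/acos(c), c)/7)


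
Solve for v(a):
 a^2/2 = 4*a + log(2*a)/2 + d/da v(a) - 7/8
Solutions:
 v(a) = C1 + a^3/6 - 2*a^2 - a*log(a)/2 - a*log(2)/2 + 11*a/8


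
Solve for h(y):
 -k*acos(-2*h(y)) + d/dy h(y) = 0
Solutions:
 Integral(1/acos(-2*_y), (_y, h(y))) = C1 + k*y


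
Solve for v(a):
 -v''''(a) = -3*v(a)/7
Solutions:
 v(a) = C1*exp(-3^(1/4)*7^(3/4)*a/7) + C2*exp(3^(1/4)*7^(3/4)*a/7) + C3*sin(3^(1/4)*7^(3/4)*a/7) + C4*cos(3^(1/4)*7^(3/4)*a/7)


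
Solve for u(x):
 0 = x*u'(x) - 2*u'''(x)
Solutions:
 u(x) = C1 + Integral(C2*airyai(2^(2/3)*x/2) + C3*airybi(2^(2/3)*x/2), x)


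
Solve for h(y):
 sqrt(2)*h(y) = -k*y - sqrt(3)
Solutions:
 h(y) = -sqrt(2)*k*y/2 - sqrt(6)/2


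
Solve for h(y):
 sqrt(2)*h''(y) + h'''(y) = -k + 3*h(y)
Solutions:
 h(y) = C1*exp(-y*(4*2^(1/3)/(-4*sqrt(2) + sqrt(-32 + (81 - 4*sqrt(2))^2) + 81)^(1/3) + 4*sqrt(2) + 2^(2/3)*(-4*sqrt(2) + sqrt(-32 + (81 - 4*sqrt(2))^2) + 81)^(1/3))/12)*sin(2^(1/3)*sqrt(3)*y*(-2^(1/3)*(-4*sqrt(2) + sqrt(-32 + 729*(-3 + 4*sqrt(2)/27)^2) + 81)^(1/3) + 4/(-4*sqrt(2) + sqrt(-32 + 729*(-3 + 4*sqrt(2)/27)^2) + 81)^(1/3))/12) + C2*exp(-y*(4*2^(1/3)/(-4*sqrt(2) + sqrt(-32 + (81 - 4*sqrt(2))^2) + 81)^(1/3) + 4*sqrt(2) + 2^(2/3)*(-4*sqrt(2) + sqrt(-32 + (81 - 4*sqrt(2))^2) + 81)^(1/3))/12)*cos(2^(1/3)*sqrt(3)*y*(-2^(1/3)*(-4*sqrt(2) + sqrt(-32 + 729*(-3 + 4*sqrt(2)/27)^2) + 81)^(1/3) + 4/(-4*sqrt(2) + sqrt(-32 + 729*(-3 + 4*sqrt(2)/27)^2) + 81)^(1/3))/12) + C3*exp(y*(-2*sqrt(2) + 4*2^(1/3)/(-4*sqrt(2) + sqrt(-32 + (81 - 4*sqrt(2))^2) + 81)^(1/3) + 2^(2/3)*(-4*sqrt(2) + sqrt(-32 + (81 - 4*sqrt(2))^2) + 81)^(1/3))/6) + k/3


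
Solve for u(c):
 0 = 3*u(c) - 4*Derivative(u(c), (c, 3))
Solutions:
 u(c) = C3*exp(6^(1/3)*c/2) + (C1*sin(2^(1/3)*3^(5/6)*c/4) + C2*cos(2^(1/3)*3^(5/6)*c/4))*exp(-6^(1/3)*c/4)


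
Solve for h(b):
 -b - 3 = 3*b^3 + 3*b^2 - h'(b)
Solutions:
 h(b) = C1 + 3*b^4/4 + b^3 + b^2/2 + 3*b


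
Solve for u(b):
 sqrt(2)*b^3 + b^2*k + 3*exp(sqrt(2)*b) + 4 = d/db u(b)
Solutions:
 u(b) = C1 + sqrt(2)*b^4/4 + b^3*k/3 + 4*b + 3*sqrt(2)*exp(sqrt(2)*b)/2


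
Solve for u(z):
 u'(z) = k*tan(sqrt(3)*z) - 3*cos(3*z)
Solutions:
 u(z) = C1 - sqrt(3)*k*log(cos(sqrt(3)*z))/3 - sin(3*z)


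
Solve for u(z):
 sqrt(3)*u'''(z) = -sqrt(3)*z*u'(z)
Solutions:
 u(z) = C1 + Integral(C2*airyai(-z) + C3*airybi(-z), z)


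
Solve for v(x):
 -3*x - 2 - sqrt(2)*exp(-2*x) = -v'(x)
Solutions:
 v(x) = C1 + 3*x^2/2 + 2*x - sqrt(2)*exp(-2*x)/2


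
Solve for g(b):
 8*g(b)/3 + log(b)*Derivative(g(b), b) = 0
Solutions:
 g(b) = C1*exp(-8*li(b)/3)


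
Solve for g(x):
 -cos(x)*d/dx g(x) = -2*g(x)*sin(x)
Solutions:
 g(x) = C1/cos(x)^2


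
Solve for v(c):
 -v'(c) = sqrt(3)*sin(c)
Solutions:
 v(c) = C1 + sqrt(3)*cos(c)


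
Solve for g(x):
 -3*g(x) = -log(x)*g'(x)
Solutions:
 g(x) = C1*exp(3*li(x))


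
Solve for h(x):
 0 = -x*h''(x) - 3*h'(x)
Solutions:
 h(x) = C1 + C2/x^2


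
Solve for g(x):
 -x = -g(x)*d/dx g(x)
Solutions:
 g(x) = -sqrt(C1 + x^2)
 g(x) = sqrt(C1 + x^2)


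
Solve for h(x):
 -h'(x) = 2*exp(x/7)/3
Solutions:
 h(x) = C1 - 14*exp(x/7)/3


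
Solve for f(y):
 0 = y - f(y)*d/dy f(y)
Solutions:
 f(y) = -sqrt(C1 + y^2)
 f(y) = sqrt(C1 + y^2)


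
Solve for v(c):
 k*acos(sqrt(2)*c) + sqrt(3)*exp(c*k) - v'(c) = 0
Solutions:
 v(c) = C1 + k*(c*acos(sqrt(2)*c) - sqrt(2)*sqrt(1 - 2*c^2)/2) + sqrt(3)*Piecewise((exp(c*k)/k, Ne(k, 0)), (c, True))


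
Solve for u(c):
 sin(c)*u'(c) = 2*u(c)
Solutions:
 u(c) = C1*(cos(c) - 1)/(cos(c) + 1)


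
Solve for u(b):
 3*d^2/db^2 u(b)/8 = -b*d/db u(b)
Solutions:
 u(b) = C1 + C2*erf(2*sqrt(3)*b/3)


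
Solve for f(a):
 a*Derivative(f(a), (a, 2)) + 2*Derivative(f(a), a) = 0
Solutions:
 f(a) = C1 + C2/a


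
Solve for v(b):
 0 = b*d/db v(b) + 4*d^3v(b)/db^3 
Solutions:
 v(b) = C1 + Integral(C2*airyai(-2^(1/3)*b/2) + C3*airybi(-2^(1/3)*b/2), b)


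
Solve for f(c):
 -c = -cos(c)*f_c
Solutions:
 f(c) = C1 + Integral(c/cos(c), c)


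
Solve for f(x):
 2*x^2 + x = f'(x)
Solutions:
 f(x) = C1 + 2*x^3/3 + x^2/2


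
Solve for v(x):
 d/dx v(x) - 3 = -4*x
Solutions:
 v(x) = C1 - 2*x^2 + 3*x


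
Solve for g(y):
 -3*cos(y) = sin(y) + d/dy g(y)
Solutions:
 g(y) = C1 - 3*sin(y) + cos(y)
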